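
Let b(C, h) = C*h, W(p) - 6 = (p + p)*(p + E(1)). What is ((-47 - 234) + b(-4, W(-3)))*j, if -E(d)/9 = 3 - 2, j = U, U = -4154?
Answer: 2463322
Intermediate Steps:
j = -4154
E(d) = -9 (E(d) = -9*(3 - 2) = -9*1 = -9)
W(p) = 6 + 2*p*(-9 + p) (W(p) = 6 + (p + p)*(p - 9) = 6 + (2*p)*(-9 + p) = 6 + 2*p*(-9 + p))
((-47 - 234) + b(-4, W(-3)))*j = ((-47 - 234) - 4*(6 - 18*(-3) + 2*(-3)²))*(-4154) = (-281 - 4*(6 + 54 + 2*9))*(-4154) = (-281 - 4*(6 + 54 + 18))*(-4154) = (-281 - 4*78)*(-4154) = (-281 - 312)*(-4154) = -593*(-4154) = 2463322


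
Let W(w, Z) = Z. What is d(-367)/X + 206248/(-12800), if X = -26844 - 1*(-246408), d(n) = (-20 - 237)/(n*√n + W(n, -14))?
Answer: (-519358167657*√367 + 19811925394*I)/(87825600*(-14*I + 367*√367)) ≈ -16.113 - 1.6649e-7*I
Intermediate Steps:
d(n) = -257/(-14 + n^(3/2)) (d(n) = (-20 - 237)/(n*√n - 14) = -257/(n^(3/2) - 14) = -257/(-14 + n^(3/2)))
X = 219564 (X = -26844 + 246408 = 219564)
d(-367)/X + 206248/(-12800) = -257/(-14 + (-367)^(3/2))/219564 + 206248/(-12800) = -257/(-14 - 367*I*√367)*(1/219564) + 206248*(-1/12800) = -257/(219564*(-14 - 367*I*√367)) - 25781/1600 = -25781/1600 - 257/(219564*(-14 - 367*I*√367))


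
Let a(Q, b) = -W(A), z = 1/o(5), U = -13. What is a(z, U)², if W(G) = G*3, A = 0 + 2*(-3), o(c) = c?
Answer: 324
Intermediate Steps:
A = -6 (A = 0 - 6 = -6)
W(G) = 3*G
z = ⅕ (z = 1/5 = ⅕ ≈ 0.20000)
a(Q, b) = 18 (a(Q, b) = -3*(-6) = -1*(-18) = 18)
a(z, U)² = 18² = 324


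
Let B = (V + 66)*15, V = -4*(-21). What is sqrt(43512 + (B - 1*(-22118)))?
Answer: 2*sqrt(16970) ≈ 260.54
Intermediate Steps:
V = 84
B = 2250 (B = (84 + 66)*15 = 150*15 = 2250)
sqrt(43512 + (B - 1*(-22118))) = sqrt(43512 + (2250 - 1*(-22118))) = sqrt(43512 + (2250 + 22118)) = sqrt(43512 + 24368) = sqrt(67880) = 2*sqrt(16970)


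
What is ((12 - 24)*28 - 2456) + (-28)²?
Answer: -2008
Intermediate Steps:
((12 - 24)*28 - 2456) + (-28)² = (-12*28 - 2456) + 784 = (-336 - 2456) + 784 = -2792 + 784 = -2008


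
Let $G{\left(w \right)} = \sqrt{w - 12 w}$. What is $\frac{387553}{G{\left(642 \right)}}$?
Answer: $- \frac{387553 i \sqrt{7062}}{7062} \approx - 4611.8 i$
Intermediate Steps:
$G{\left(w \right)} = \sqrt{11} \sqrt{- w}$ ($G{\left(w \right)} = \sqrt{- 11 w} = \sqrt{11} \sqrt{- w}$)
$\frac{387553}{G{\left(642 \right)}} = \frac{387553}{\sqrt{11} \sqrt{\left(-1\right) 642}} = \frac{387553}{\sqrt{11} \sqrt{-642}} = \frac{387553}{\sqrt{11} i \sqrt{642}} = \frac{387553}{i \sqrt{7062}} = 387553 \left(- \frac{i \sqrt{7062}}{7062}\right) = - \frac{387553 i \sqrt{7062}}{7062}$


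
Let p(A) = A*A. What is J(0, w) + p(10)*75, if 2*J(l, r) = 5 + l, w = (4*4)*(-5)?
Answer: 15005/2 ≈ 7502.5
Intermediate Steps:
p(A) = A²
w = -80 (w = 16*(-5) = -80)
J(l, r) = 5/2 + l/2 (J(l, r) = (5 + l)/2 = 5/2 + l/2)
J(0, w) + p(10)*75 = (5/2 + (½)*0) + 10²*75 = (5/2 + 0) + 100*75 = 5/2 + 7500 = 15005/2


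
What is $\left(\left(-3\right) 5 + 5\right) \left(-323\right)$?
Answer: $3230$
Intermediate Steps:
$\left(\left(-3\right) 5 + 5\right) \left(-323\right) = \left(-15 + 5\right) \left(-323\right) = \left(-10\right) \left(-323\right) = 3230$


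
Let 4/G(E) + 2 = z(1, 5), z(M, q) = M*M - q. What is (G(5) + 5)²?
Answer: 169/9 ≈ 18.778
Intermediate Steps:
z(M, q) = M² - q
G(E) = -⅔ (G(E) = 4/(-2 + (1² - 1*5)) = 4/(-2 + (1 - 5)) = 4/(-2 - 4) = 4/(-6) = 4*(-⅙) = -⅔)
(G(5) + 5)² = (-⅔ + 5)² = (13/3)² = 169/9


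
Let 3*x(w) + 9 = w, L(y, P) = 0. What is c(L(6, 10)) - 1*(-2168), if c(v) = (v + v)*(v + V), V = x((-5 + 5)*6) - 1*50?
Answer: 2168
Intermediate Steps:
x(w) = -3 + w/3
V = -53 (V = (-3 + ((-5 + 5)*6)/3) - 1*50 = (-3 + (0*6)/3) - 50 = (-3 + (⅓)*0) - 50 = (-3 + 0) - 50 = -3 - 50 = -53)
c(v) = 2*v*(-53 + v) (c(v) = (v + v)*(v - 53) = (2*v)*(-53 + v) = 2*v*(-53 + v))
c(L(6, 10)) - 1*(-2168) = 2*0*(-53 + 0) - 1*(-2168) = 2*0*(-53) + 2168 = 0 + 2168 = 2168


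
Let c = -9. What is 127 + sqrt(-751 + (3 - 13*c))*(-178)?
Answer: 127 - 178*I*sqrt(631) ≈ 127.0 - 4471.3*I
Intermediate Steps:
127 + sqrt(-751 + (3 - 13*c))*(-178) = 127 + sqrt(-751 + (3 - 13*(-9)))*(-178) = 127 + sqrt(-751 + (3 + 117))*(-178) = 127 + sqrt(-751 + 120)*(-178) = 127 + sqrt(-631)*(-178) = 127 + (I*sqrt(631))*(-178) = 127 - 178*I*sqrt(631)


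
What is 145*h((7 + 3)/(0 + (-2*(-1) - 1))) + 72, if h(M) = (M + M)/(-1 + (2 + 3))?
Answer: 797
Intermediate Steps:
h(M) = M/2 (h(M) = (2*M)/(-1 + 5) = (2*M)/4 = (2*M)*(¼) = M/2)
145*h((7 + 3)/(0 + (-2*(-1) - 1))) + 72 = 145*(((7 + 3)/(0 + (-2*(-1) - 1)))/2) + 72 = 145*((10/(0 + (2 - 1)))/2) + 72 = 145*((10/(0 + 1))/2) + 72 = 145*((10/1)/2) + 72 = 145*((10*1)/2) + 72 = 145*((½)*10) + 72 = 145*5 + 72 = 725 + 72 = 797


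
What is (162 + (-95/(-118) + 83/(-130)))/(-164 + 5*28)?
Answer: -207303/30680 ≈ -6.7569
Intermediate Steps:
(162 + (-95/(-118) + 83/(-130)))/(-164 + 5*28) = (162 + (-95*(-1/118) + 83*(-1/130)))/(-164 + 140) = (162 + (95/118 - 83/130))/(-24) = (162 + 639/3835)*(-1/24) = (621909/3835)*(-1/24) = -207303/30680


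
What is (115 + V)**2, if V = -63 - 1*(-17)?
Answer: 4761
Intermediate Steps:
V = -46 (V = -63 + 17 = -46)
(115 + V)**2 = (115 - 46)**2 = 69**2 = 4761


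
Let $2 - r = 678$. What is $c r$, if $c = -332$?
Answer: $224432$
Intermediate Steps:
$r = -676$ ($r = 2 - 678 = -676$)
$c r = \left(-332\right) \left(-676\right) = 224432$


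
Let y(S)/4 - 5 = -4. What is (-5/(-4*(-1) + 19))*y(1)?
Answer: -20/23 ≈ -0.86957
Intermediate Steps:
y(S) = 4 (y(S) = 20 + 4*(-4) = 20 - 16 = 4)
(-5/(-4*(-1) + 19))*y(1) = -5/(-4*(-1) + 19)*4 = -5/(4 + 19)*4 = -5/23*4 = -20/23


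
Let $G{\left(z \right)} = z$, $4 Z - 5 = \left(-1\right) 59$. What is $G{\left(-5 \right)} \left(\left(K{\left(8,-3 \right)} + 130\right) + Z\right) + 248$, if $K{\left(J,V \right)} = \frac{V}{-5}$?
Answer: $- \frac{675}{2} \approx -337.5$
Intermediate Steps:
$Z = - \frac{27}{2}$ ($Z = \frac{5}{4} + \frac{\left(-1\right) 59}{4} = \frac{5}{4} + \frac{1}{4} \left(-59\right) = \frac{5}{4} - \frac{59}{4} = - \frac{27}{2} \approx -13.5$)
$K{\left(J,V \right)} = - \frac{V}{5}$ ($K{\left(J,V \right)} = V \left(- \frac{1}{5}\right) = - \frac{V}{5}$)
$G{\left(-5 \right)} \left(\left(K{\left(8,-3 \right)} + 130\right) + Z\right) + 248 = - 5 \left(\left(\left(- \frac{1}{5}\right) \left(-3\right) + 130\right) - \frac{27}{2}\right) + 248 = - 5 \left(\left(\frac{3}{5} + 130\right) - \frac{27}{2}\right) + 248 = - 5 \left(\frac{653}{5} - \frac{27}{2}\right) + 248 = \left(-5\right) \frac{1171}{10} + 248 = - \frac{1171}{2} + 248 = - \frac{675}{2}$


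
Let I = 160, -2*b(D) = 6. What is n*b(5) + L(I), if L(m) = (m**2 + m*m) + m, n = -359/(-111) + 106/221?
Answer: 419879615/8177 ≈ 51349.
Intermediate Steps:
b(D) = -3 (b(D) = -1/2*6 = -3)
n = 91105/24531 (n = -359*(-1/111) + 106*(1/221) = 359/111 + 106/221 = 91105/24531 ≈ 3.7139)
L(m) = m + 2*m**2 (L(m) = (m**2 + m**2) + m = 2*m**2 + m = m + 2*m**2)
n*b(5) + L(I) = (91105/24531)*(-3) + 160*(1 + 2*160) = -91105/8177 + 160*(1 + 320) = -91105/8177 + 160*321 = -91105/8177 + 51360 = 419879615/8177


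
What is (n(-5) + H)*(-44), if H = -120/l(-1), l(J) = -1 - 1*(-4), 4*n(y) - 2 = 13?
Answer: 1595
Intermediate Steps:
n(y) = 15/4 (n(y) = ½ + (¼)*13 = ½ + 13/4 = 15/4)
l(J) = 3 (l(J) = -1 + 4 = 3)
H = -40 (H = -120/3 = -120*⅓ = -40)
(n(-5) + H)*(-44) = (15/4 - 40)*(-44) = -145/4*(-44) = 1595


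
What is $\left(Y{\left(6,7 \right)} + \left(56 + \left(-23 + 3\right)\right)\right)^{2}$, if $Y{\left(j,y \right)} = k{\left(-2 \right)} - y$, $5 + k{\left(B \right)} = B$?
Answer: $484$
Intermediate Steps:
$k{\left(B \right)} = -5 + B$
$Y{\left(j,y \right)} = -7 - y$ ($Y{\left(j,y \right)} = \left(-5 - 2\right) - y = -7 - y$)
$\left(Y{\left(6,7 \right)} + \left(56 + \left(-23 + 3\right)\right)\right)^{2} = \left(\left(-7 - 7\right) + \left(56 + \left(-23 + 3\right)\right)\right)^{2} = \left(\left(-7 - 7\right) + \left(56 - 20\right)\right)^{2} = \left(-14 + 36\right)^{2} = 22^{2} = 484$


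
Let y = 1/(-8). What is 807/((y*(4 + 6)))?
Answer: -3228/5 ≈ -645.60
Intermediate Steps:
y = -⅛ (y = 1*(-⅛) = -⅛ ≈ -0.12500)
807/((y*(4 + 6))) = 807/((-(4 + 6)/8)) = 807/((-⅛*10)) = 807/(-5/4) = 807*(-⅘) = -3228/5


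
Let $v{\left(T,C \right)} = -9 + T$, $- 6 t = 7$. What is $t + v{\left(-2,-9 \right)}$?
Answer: $- \frac{73}{6} \approx -12.167$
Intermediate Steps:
$t = - \frac{7}{6}$ ($t = \left(- \frac{1}{6}\right) 7 = - \frac{7}{6} \approx -1.1667$)
$t + v{\left(-2,-9 \right)} = - \frac{7}{6} - 11 = - \frac{73}{6}$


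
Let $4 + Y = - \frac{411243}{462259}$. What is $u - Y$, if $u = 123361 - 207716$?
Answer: $- \frac{5570228238}{66037} \approx -84350.0$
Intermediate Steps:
$u = -84355$
$Y = - \frac{322897}{66037}$ ($Y = -4 - \frac{411243}{462259} = -4 - \frac{58749}{66037} = - \frac{322897}{66037} \approx -4.8896$)
$u - Y = -84355 - - \frac{322897}{66037} = -84355 + \frac{322897}{66037} = - \frac{5570228238}{66037}$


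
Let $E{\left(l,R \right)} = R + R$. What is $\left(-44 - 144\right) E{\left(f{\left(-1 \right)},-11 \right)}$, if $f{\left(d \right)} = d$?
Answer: $4136$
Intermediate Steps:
$E{\left(l,R \right)} = 2 R$
$\left(-44 - 144\right) E{\left(f{\left(-1 \right)},-11 \right)} = \left(-44 - 144\right) 2 \left(-11\right) = \left(-188\right) \left(-22\right) = 4136$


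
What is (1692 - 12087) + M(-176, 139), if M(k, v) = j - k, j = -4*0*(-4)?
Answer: -10219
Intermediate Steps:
j = 0 (j = 0*(-4) = 0)
M(k, v) = -k (M(k, v) = 0 - k = -k)
(1692 - 12087) + M(-176, 139) = (1692 - 12087) - 1*(-176) = -10395 + 176 = -10219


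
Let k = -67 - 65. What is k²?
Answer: 17424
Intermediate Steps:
k = -132
k² = (-132)² = 17424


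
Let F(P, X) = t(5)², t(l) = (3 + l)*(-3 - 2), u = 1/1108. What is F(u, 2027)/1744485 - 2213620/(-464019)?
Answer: 257491287740/53964945681 ≈ 4.7715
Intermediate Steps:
u = 1/1108 ≈ 0.00090253
t(l) = -15 - 5*l (t(l) = (3 + l)*(-5) = -15 - 5*l)
F(P, X) = 1600 (F(P, X) = (-15 - 5*5)² = (-15 - 25)² = (-40)² = 1600)
F(u, 2027)/1744485 - 2213620/(-464019) = 1600/1744485 - 2213620/(-464019) = 1600*(1/1744485) - 2213620*(-1/464019) = 320/348897 + 2213620/464019 = 257491287740/53964945681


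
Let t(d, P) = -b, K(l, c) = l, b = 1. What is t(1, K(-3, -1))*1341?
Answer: -1341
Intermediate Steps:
t(d, P) = -1 (t(d, P) = -1*1 = -1)
t(1, K(-3, -1))*1341 = -1*1341 = -1341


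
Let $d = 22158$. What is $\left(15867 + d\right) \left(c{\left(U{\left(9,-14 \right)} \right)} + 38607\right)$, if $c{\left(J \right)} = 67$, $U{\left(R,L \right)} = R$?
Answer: $1470578850$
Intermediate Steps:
$\left(15867 + d\right) \left(c{\left(U{\left(9,-14 \right)} \right)} + 38607\right) = \left(15867 + 22158\right) \left(67 + 38607\right) = 38025 \cdot 38674 = 1470578850$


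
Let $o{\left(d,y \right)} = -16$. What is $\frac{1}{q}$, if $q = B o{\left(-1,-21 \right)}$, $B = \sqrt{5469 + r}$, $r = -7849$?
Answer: $\frac{i \sqrt{595}}{19040} \approx 0.0012811 i$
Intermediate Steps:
$B = 2 i \sqrt{595}$ ($B = \sqrt{5469 - 7849} = \sqrt{-2380} = 2 i \sqrt{595} \approx 48.785 i$)
$q = - 32 i \sqrt{595}$ ($q = 2 i \sqrt{595} \left(-16\right) = - 32 i \sqrt{595} \approx - 780.56 i$)
$\frac{1}{q} = \frac{1}{\left(-32\right) i \sqrt{595}} = \frac{i \sqrt{595}}{19040}$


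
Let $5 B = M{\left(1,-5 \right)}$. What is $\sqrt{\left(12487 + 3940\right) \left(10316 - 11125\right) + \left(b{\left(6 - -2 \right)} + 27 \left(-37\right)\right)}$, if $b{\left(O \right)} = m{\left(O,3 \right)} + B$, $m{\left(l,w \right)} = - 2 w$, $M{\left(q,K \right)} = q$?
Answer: $\frac{i \sqrt{332261195}}{5} \approx 3645.6 i$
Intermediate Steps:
$B = \frac{1}{5}$ ($B = \frac{1}{5} \cdot 1 = \frac{1}{5} \approx 0.2$)
$b{\left(O \right)} = - \frac{29}{5}$ ($b{\left(O \right)} = \left(-2\right) 3 + \frac{1}{5} = -6 + \frac{1}{5} = - \frac{29}{5}$)
$\sqrt{\left(12487 + 3940\right) \left(10316 - 11125\right) + \left(b{\left(6 - -2 \right)} + 27 \left(-37\right)\right)} = \sqrt{\left(12487 + 3940\right) \left(10316 - 11125\right) + \left(- \frac{29}{5} + 27 \left(-37\right)\right)} = \sqrt{16427 \left(-809\right) - \frac{5024}{5}} = \sqrt{-13289443 - \frac{5024}{5}} = \sqrt{- \frac{66452239}{5}} = \frac{i \sqrt{332261195}}{5}$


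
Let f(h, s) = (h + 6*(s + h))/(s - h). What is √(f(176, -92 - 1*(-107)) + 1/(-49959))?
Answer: I*√1204612246201/383019 ≈ 2.8655*I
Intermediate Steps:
f(h, s) = (6*s + 7*h)/(s - h) (f(h, s) = (h + 6*(h + s))/(s - h) = (h + (6*h + 6*s))/(s - h) = (6*s + 7*h)/(s - h))
√(f(176, -92 - 1*(-107)) + 1/(-49959)) = √((6*(-92 - 1*(-107)) + 7*176)/((-92 - 1*(-107)) - 1*176) + 1/(-49959)) = √((6*(-92 + 107) + 1232)/((-92 + 107) - 176) - 1/49959) = √((6*15 + 1232)/(15 - 176) - 1/49959) = √((90 + 1232)/(-161) - 1/49959) = √(-1/161*1322 - 1/49959) = √(-1322/161 - 1/49959) = √(-9435137/1149057) = I*√1204612246201/383019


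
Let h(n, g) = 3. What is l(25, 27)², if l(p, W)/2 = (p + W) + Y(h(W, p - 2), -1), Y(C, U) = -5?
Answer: 8836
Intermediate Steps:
l(p, W) = -10 + 2*W + 2*p (l(p, W) = 2*((p + W) - 5) = 2*((W + p) - 5) = 2*(-5 + W + p) = -10 + 2*W + 2*p)
l(25, 27)² = (-10 + 2*27 + 2*25)² = (-10 + 54 + 50)² = 94² = 8836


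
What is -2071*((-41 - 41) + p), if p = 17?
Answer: 134615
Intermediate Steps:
-2071*((-41 - 41) + p) = -2071*((-41 - 41) + 17) = -2071*(-82 + 17) = -2071*(-65) = 134615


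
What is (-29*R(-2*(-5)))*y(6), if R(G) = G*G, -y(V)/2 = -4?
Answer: -23200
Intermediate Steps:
y(V) = 8 (y(V) = -2*(-4) = 8)
R(G) = G**2
(-29*R(-2*(-5)))*y(6) = -29*(-2*(-5))**2*8 = -29*10**2*8 = -29*100*8 = -2900*8 = -23200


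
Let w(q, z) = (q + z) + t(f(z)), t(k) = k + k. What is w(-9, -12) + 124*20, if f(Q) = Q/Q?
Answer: 2461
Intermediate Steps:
f(Q) = 1
t(k) = 2*k
w(q, z) = 2 + q + z (w(q, z) = (q + z) + 2*1 = (q + z) + 2 = 2 + q + z)
w(-9, -12) + 124*20 = (2 - 9 - 12) + 124*20 = -19 + 2480 = 2461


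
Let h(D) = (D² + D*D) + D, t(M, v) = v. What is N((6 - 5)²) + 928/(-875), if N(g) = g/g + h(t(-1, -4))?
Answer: 24447/875 ≈ 27.939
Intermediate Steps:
h(D) = D + 2*D² (h(D) = (D² + D²) + D = 2*D² + D = D + 2*D²)
N(g) = 29 (N(g) = g/g - 4*(1 + 2*(-4)) = 1 - 4*(1 - 8) = 1 - 4*(-7) = 1 + 28 = 29)
N((6 - 5)²) + 928/(-875) = 29 + 928/(-875) = 29 + 928*(-1/875) = 29 - 928/875 = 24447/875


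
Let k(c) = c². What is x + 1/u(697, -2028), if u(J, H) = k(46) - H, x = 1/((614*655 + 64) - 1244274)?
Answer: 104737/436176720 ≈ 0.00024013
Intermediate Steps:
x = -1/842040 (x = 1/((402170 + 64) - 1244274) = 1/(402234 - 1244274) = 1/(-842040) = -1/842040 ≈ -1.1876e-6)
u(J, H) = 2116 - H (u(J, H) = 46² - H = 2116 - H)
x + 1/u(697, -2028) = -1/842040 + 1/(2116 - 1*(-2028)) = -1/842040 + 1/(2116 + 2028) = -1/842040 + 1/4144 = 104737/436176720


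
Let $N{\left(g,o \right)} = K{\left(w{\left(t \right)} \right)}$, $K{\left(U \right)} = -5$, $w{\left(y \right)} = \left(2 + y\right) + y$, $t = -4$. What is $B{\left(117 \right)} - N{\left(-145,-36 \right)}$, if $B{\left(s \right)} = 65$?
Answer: $70$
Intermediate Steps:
$w{\left(y \right)} = 2 + 2 y$
$N{\left(g,o \right)} = -5$
$B{\left(117 \right)} - N{\left(-145,-36 \right)} = 65 - -5 = 65 + 5 = 70$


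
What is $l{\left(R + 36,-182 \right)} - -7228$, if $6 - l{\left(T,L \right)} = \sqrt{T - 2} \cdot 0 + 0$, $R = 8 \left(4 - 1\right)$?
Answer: $7234$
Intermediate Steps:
$R = 24$ ($R = 8 \cdot 3 = 24$)
$l{\left(T,L \right)} = 6$ ($l{\left(T,L \right)} = 6 - \left(\sqrt{T - 2} \cdot 0 + 0\right) = 6 - \left(\sqrt{-2 + T} 0 + 0\right) = 6 - \left(0 + 0\right) = 6 - 0 = 6 + 0 = 6$)
$l{\left(R + 36,-182 \right)} - -7228 = 6 - -7228 = 6 + 7228 = 7234$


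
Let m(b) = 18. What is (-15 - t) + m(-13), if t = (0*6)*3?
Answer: 3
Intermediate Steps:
t = 0 (t = 0*3 = 0)
(-15 - t) + m(-13) = (-15 - 1*0) + 18 = (-15 + 0) + 18 = -15 + 18 = 3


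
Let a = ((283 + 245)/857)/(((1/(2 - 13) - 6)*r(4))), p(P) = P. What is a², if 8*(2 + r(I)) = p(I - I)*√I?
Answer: 8433216/3296941561 ≈ 0.0025579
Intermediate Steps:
r(I) = -2 (r(I) = -2 + ((I - I)*√I)/8 = -2 + (0*√I)/8 = -2 + (⅛)*0 = -2 + 0 = -2)
a = 2904/57419 (a = ((283 + 245)/857)/(((1/(2 - 13) - 6)*(-2))) = (528*(1/857))/(((1/(-11) - 6)*(-2))) = 528/(857*(((-1/11 - 6)*(-2)))) = 528/(857*((-67/11*(-2)))) = 528/(857*(134/11)) = (528/857)*(11/134) = 2904/57419 ≈ 0.050576)
a² = (2904/57419)² = 8433216/3296941561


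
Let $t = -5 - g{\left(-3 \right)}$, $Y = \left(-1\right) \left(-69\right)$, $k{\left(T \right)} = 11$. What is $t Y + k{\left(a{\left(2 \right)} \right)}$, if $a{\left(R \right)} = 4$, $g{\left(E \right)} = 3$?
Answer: $-541$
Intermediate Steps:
$Y = 69$
$t = -8$ ($t = -5 - 3 = -8$)
$t Y + k{\left(a{\left(2 \right)} \right)} = \left(-8\right) 69 + 11 = -552 + 11 = -541$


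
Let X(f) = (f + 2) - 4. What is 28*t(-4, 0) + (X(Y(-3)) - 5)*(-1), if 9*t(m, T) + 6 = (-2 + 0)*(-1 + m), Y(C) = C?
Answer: 202/9 ≈ 22.444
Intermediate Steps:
X(f) = -2 + f (X(f) = (2 + f) - 4 = -2 + f)
t(m, T) = -4/9 - 2*m/9 (t(m, T) = -⅔ + ((-2 + 0)*(-1 + m))/9 = -⅔ + (-2*(-1 + m))/9 = -⅔ + (2 - 2*m)/9 = -⅔ + (2/9 - 2*m/9) = -4/9 - 2*m/9)
28*t(-4, 0) + (X(Y(-3)) - 5)*(-1) = 28*(-4/9 - 2/9*(-4)) + ((-2 - 3) - 5)*(-1) = 28*(-4/9 + 8/9) + (-5 - 5)*(-1) = 28*(4/9) - 10*(-1) = 112/9 + 10 = 202/9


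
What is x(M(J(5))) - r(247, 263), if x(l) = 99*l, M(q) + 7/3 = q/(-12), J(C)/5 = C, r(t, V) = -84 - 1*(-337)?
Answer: -2761/4 ≈ -690.25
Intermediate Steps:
r(t, V) = 253 (r(t, V) = -84 + 337 = 253)
J(C) = 5*C
M(q) = -7/3 - q/12 (M(q) = -7/3 + q/(-12) = -7/3 + q*(-1/12) = -7/3 - q/12)
x(M(J(5))) - r(247, 263) = 99*(-7/3 - 5*5/12) - 1*253 = 99*(-7/3 - 1/12*25) - 253 = 99*(-7/3 - 25/12) - 253 = 99*(-53/12) - 253 = -1749/4 - 253 = -2761/4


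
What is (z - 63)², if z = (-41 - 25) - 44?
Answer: 29929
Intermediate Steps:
z = -110 (z = -66 - 44 = -110)
(z - 63)² = (-110 - 63)² = (-173)² = 29929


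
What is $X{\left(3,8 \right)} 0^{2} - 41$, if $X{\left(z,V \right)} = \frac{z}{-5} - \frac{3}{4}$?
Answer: $-41$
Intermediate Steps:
$X{\left(z,V \right)} = - \frac{3}{4} - \frac{z}{5}$ ($X{\left(z,V \right)} = z \left(- \frac{1}{5}\right) - \frac{3}{4} = - \frac{z}{5} - \frac{3}{4} = - \frac{3}{4} - \frac{z}{5}$)
$X{\left(3,8 \right)} 0^{2} - 41 = \left(- \frac{3}{4} - \frac{3}{5}\right) 0^{2} - 41 = \left(- \frac{3}{4} - \frac{3}{5}\right) 0 - 41 = \left(- \frac{27}{20}\right) 0 - 41 = 0 - 41 = -41$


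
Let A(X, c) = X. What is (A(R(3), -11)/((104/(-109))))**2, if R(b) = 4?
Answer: 11881/676 ≈ 17.575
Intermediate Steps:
(A(R(3), -11)/((104/(-109))))**2 = (4/((104/(-109))))**2 = (4/((104*(-1/109))))**2 = (4/(-104/109))**2 = (4*(-109/104))**2 = (-109/26)**2 = 11881/676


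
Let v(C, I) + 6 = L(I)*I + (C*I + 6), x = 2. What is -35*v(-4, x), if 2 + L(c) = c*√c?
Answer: 420 - 140*√2 ≈ 222.01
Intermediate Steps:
L(c) = -2 + c^(3/2) (L(c) = -2 + c*√c = -2 + c^(3/2))
v(C, I) = C*I + I*(-2 + I^(3/2)) (v(C, I) = -6 + ((-2 + I^(3/2))*I + (C*I + 6)) = -6 + (I*(-2 + I^(3/2)) + (6 + C*I)) = -6 + (6 + C*I + I*(-2 + I^(3/2))) = C*I + I*(-2 + I^(3/2)))
-35*v(-4, x) = -70*(-2 - 4 + 2^(3/2)) = -70*(-2 - 4 + 2*√2) = -70*(-6 + 2*√2) = -35*(-12 + 4*√2) = 420 - 140*√2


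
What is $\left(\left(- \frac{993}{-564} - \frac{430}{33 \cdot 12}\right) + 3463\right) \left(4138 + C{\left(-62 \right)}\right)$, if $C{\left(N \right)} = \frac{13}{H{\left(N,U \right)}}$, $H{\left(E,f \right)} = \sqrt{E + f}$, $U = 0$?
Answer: $\frac{133379978135}{9306} - \frac{838056895 i \sqrt{62}}{1153944} \approx 1.4333 \cdot 10^{7} - 5718.5 i$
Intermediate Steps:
$C{\left(N \right)} = \frac{13}{\sqrt{N}}$ ($C{\left(N \right)} = \frac{13}{\sqrt{N + 0}} = \frac{13}{\sqrt{N}}$)
$\left(\left(- \frac{993}{-564} - \frac{430}{33 \cdot 12}\right) + 3463\right) \left(4138 + C{\left(-62 \right)}\right) = \left(\left(- \frac{993}{-564} - \frac{430}{33 \cdot 12}\right) + 3463\right) \left(4138 + \frac{13}{i \sqrt{62}}\right) = \left(\left(\left(-993\right) \left(- \frac{1}{564}\right) - \frac{430}{396}\right) + 3463\right) \left(4138 + 13 \left(- \frac{i \sqrt{62}}{62}\right)\right) = \left(\left(\frac{331}{188} - \frac{215}{198}\right) + 3463\right) \left(4138 - \frac{13 i \sqrt{62}}{62}\right) = \left(\frac{12559}{18612} + 3463\right) \left(4138 - \frac{13 i \sqrt{62}}{62}\right) = \frac{64465915 \left(4138 - \frac{13 i \sqrt{62}}{62}\right)}{18612} = \frac{133379978135}{9306} - \frac{838056895 i \sqrt{62}}{1153944}$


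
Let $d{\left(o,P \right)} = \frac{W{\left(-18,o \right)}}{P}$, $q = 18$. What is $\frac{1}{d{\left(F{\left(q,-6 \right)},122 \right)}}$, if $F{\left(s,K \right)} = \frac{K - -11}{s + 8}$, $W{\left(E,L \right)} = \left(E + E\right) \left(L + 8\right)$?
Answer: $- \frac{793}{1917} \approx -0.41367$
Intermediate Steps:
$W{\left(E,L \right)} = 2 E \left(8 + L\right)$
$F{\left(s,K \right)} = \frac{11 + K}{8 + s}$ ($F{\left(s,K \right)} = \frac{K + 11}{8 + s} = \frac{11 + K}{8 + s}$)
$d{\left(o,P \right)} = \frac{-288 - 36 o}{P}$ ($d{\left(o,P \right)} = \frac{2 \left(-18\right) \left(8 + o\right)}{P} = \frac{-288 - 36 o}{P}$)
$\frac{1}{d{\left(F{\left(q,-6 \right)},122 \right)}} = \frac{1}{36 \cdot \frac{1}{122} \left(-8 - \frac{11 - 6}{8 + 18}\right)} = \frac{1}{36 \cdot \frac{1}{122} \left(-8 - \frac{1}{26} \cdot 5\right)} = \frac{1}{36 \cdot \frac{1}{122} \left(-8 - \frac{5}{26}\right)} = \frac{1}{36 \cdot \frac{1}{122} \left(- \frac{213}{26}\right)} = \frac{1}{- \frac{1917}{793}} = - \frac{793}{1917}$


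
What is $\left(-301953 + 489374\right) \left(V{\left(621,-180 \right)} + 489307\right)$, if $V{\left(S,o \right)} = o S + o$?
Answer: $70722752087$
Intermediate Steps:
$V{\left(S,o \right)} = o + S o$ ($V{\left(S,o \right)} = S o + o = o + S o$)
$\left(-301953 + 489374\right) \left(V{\left(621,-180 \right)} + 489307\right) = \left(-301953 + 489374\right) \left(- 180 \left(1 + 621\right) + 489307\right) = 187421 \left(\left(-180\right) 622 + 489307\right) = 187421 \left(-111960 + 489307\right) = 187421 \cdot 377347 = 70722752087$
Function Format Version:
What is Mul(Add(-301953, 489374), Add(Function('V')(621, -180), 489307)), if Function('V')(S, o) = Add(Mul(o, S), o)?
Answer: 70722752087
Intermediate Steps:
Function('V')(S, o) = Add(o, Mul(S, o)) (Function('V')(S, o) = Add(Mul(S, o), o) = Add(o, Mul(S, o)))
Mul(Add(-301953, 489374), Add(Function('V')(621, -180), 489307)) = Mul(Add(-301953, 489374), Add(Mul(-180, Add(1, 621)), 489307)) = Mul(187421, Add(Mul(-180, 622), 489307)) = Mul(187421, Add(-111960, 489307)) = Mul(187421, 377347) = 70722752087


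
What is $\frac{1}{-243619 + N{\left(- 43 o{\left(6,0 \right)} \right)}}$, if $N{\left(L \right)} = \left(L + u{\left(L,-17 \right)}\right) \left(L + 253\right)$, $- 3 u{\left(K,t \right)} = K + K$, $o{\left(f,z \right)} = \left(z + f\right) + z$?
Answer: $- \frac{1}{243189} \approx -4.112 \cdot 10^{-6}$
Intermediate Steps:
$o{\left(f,z \right)} = f + 2 z$ ($o{\left(f,z \right)} = \left(f + z\right) + z = f + 2 z$)
$u{\left(K,t \right)} = - \frac{2 K}{3}$ ($u{\left(K,t \right)} = - \frac{K + K}{3} = - \frac{2 K}{3}$)
$N{\left(L \right)} = \frac{L \left(253 + L\right)}{3}$ ($N{\left(L \right)} = \left(L - \frac{2 L}{3}\right) \left(L + 253\right) = \frac{L}{3} \left(253 + L\right) = \frac{L \left(253 + L\right)}{3}$)
$\frac{1}{-243619 + N{\left(- 43 o{\left(6,0 \right)} \right)}} = \frac{1}{-243619 + \frac{- 43 \left(6 + 2 \cdot 0\right) \left(253 - 43 \left(6 + 2 \cdot 0\right)\right)}{3}} = \frac{1}{-243619 + \frac{- 43 \left(6 + 0\right) \left(253 - 43 \left(6 + 0\right)\right)}{3}} = \frac{1}{-243619 + \frac{\left(-43\right) 6 \left(253 - 258\right)}{3}} = \frac{1}{-243619 + \frac{1}{3} \left(-258\right) \left(253 - 258\right)} = \frac{1}{-243619 + \frac{1}{3} \left(-258\right) \left(-5\right)} = \frac{1}{-243619 + 430} = \frac{1}{-243189} = - \frac{1}{243189}$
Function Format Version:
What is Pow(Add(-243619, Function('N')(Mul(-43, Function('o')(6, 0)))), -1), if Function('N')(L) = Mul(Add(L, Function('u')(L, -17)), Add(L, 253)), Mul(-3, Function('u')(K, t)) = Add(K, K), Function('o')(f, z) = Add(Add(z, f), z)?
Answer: Rational(-1, 243189) ≈ -4.1120e-6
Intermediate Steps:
Function('o')(f, z) = Add(f, Mul(2, z)) (Function('o')(f, z) = Add(Add(f, z), z) = Add(f, Mul(2, z)))
Function('u')(K, t) = Mul(Rational(-2, 3), K) (Function('u')(K, t) = Mul(Rational(-1, 3), Add(K, K)) = Mul(Rational(-1, 3), Mul(2, K)) = Mul(Rational(-2, 3), K))
Function('N')(L) = Mul(Rational(1, 3), L, Add(253, L)) (Function('N')(L) = Mul(Add(L, Mul(Rational(-2, 3), L)), Add(L, 253)) = Mul(Mul(Rational(1, 3), L), Add(253, L)) = Mul(Rational(1, 3), L, Add(253, L)))
Pow(Add(-243619, Function('N')(Mul(-43, Function('o')(6, 0)))), -1) = Pow(Add(-243619, Mul(Rational(1, 3), Mul(-43, Add(6, Mul(2, 0))), Add(253, Mul(-43, Add(6, Mul(2, 0)))))), -1) = Pow(Add(-243619, Mul(Rational(1, 3), Mul(-43, Add(6, 0)), Add(253, Mul(-43, Add(6, 0))))), -1) = Pow(Add(-243619, Mul(Rational(1, 3), Mul(-43, 6), Add(253, Mul(-43, 6)))), -1) = Pow(Add(-243619, Mul(Rational(1, 3), -258, Add(253, -258))), -1) = Pow(Add(-243619, Mul(Rational(1, 3), -258, -5)), -1) = Pow(Add(-243619, 430), -1) = Pow(-243189, -1) = Rational(-1, 243189)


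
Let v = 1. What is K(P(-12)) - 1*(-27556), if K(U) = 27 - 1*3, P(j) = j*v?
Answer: 27580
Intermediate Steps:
P(j) = j (P(j) = j*1 = j)
K(U) = 24 (K(U) = 27 - 3 = 24)
K(P(-12)) - 1*(-27556) = 24 - 1*(-27556) = 24 + 27556 = 27580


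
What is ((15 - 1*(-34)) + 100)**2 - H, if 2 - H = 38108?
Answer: 60307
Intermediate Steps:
H = -38106 (H = 2 - 1*38108 = 2 - 38108 = -38106)
((15 - 1*(-34)) + 100)**2 - H = ((15 - 1*(-34)) + 100)**2 - 1*(-38106) = ((15 + 34) + 100)**2 + 38106 = (49 + 100)**2 + 38106 = 149**2 + 38106 = 22201 + 38106 = 60307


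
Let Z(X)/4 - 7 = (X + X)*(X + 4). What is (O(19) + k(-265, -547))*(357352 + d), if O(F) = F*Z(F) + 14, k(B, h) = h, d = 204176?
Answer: 37298374344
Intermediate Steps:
Z(X) = 28 + 8*X*(4 + X) (Z(X) = 28 + 4*((X + X)*(X + 4)) = 28 + 4*((2*X)*(4 + X)) = 28 + 4*(2*X*(4 + X)) = 28 + 8*X*(4 + X))
O(F) = 14 + F*(28 + 8*F**2 + 32*F) (O(F) = F*(28 + 8*F**2 + 32*F) + 14 = 14 + F*(28 + 8*F**2 + 32*F))
(O(19) + k(-265, -547))*(357352 + d) = ((14 + 8*19**3 + 28*19 + 32*19**2) - 547)*(357352 + 204176) = ((14 + 8*6859 + 532 + 32*361) - 547)*561528 = ((14 + 54872 + 532 + 11552) - 547)*561528 = (66970 - 547)*561528 = 66423*561528 = 37298374344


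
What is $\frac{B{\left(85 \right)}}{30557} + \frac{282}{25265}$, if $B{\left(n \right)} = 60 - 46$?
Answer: $\frac{8970784}{772022605} \approx 0.01162$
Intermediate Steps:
$B{\left(n \right)} = 14$ ($B{\left(n \right)} = 60 - 46 = 14$)
$\frac{B{\left(85 \right)}}{30557} + \frac{282}{25265} = \frac{14}{30557} + \frac{282}{25265} = \frac{8970784}{772022605}$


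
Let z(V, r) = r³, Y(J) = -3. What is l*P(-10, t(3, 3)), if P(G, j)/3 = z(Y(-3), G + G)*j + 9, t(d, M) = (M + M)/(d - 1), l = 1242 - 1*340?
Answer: -64919646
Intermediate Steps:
l = 902 (l = 1242 - 340 = 902)
t(d, M) = 2*M/(-1 + d) (t(d, M) = (2*M)/(-1 + d) = 2*M/(-1 + d))
P(G, j) = 27 + 24*j*G³ (P(G, j) = 3*((G + G)³*j + 9) = 3*((2*G)³*j + 9) = 3*((8*G³)*j + 9) = 3*(8*j*G³ + 9) = 3*(9 + 8*j*G³) = 27 + 24*j*G³)
l*P(-10, t(3, 3)) = 902*(27 + 24*(2*3/(-1 + 3))*(-10)³) = 902*(27 + 24*(2*3/2)*(-1000)) = 902*(27 + 24*(2*3*(½))*(-1000)) = 902*(27 + 24*3*(-1000)) = 902*(27 - 72000) = 902*(-71973) = -64919646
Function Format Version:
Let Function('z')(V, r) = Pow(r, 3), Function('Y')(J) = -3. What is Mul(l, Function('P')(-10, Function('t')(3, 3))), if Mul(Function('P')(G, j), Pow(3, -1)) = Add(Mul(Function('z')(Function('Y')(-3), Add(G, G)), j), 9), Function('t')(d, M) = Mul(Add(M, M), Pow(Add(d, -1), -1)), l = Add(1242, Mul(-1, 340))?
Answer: -64919646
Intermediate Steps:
l = 902 (l = Add(1242, -340) = 902)
Function('t')(d, M) = Mul(2, M, Pow(Add(-1, d), -1)) (Function('t')(d, M) = Mul(Mul(2, M), Pow(Add(-1, d), -1)) = Mul(2, M, Pow(Add(-1, d), -1)))
Function('P')(G, j) = Add(27, Mul(24, j, Pow(G, 3))) (Function('P')(G, j) = Mul(3, Add(Mul(Pow(Add(G, G), 3), j), 9)) = Mul(3, Add(Mul(Pow(Mul(2, G), 3), j), 9)) = Mul(3, Add(Mul(Mul(8, Pow(G, 3)), j), 9)) = Mul(3, Add(Mul(8, j, Pow(G, 3)), 9)) = Mul(3, Add(9, Mul(8, j, Pow(G, 3)))) = Add(27, Mul(24, j, Pow(G, 3))))
Mul(l, Function('P')(-10, Function('t')(3, 3))) = Mul(902, Add(27, Mul(24, Mul(2, 3, Pow(Add(-1, 3), -1)), Pow(-10, 3)))) = Mul(902, Add(27, Mul(24, Mul(2, 3, Pow(2, -1)), -1000))) = Mul(902, Add(27, Mul(24, Mul(2, 3, Rational(1, 2)), -1000))) = Mul(902, Add(27, Mul(24, 3, -1000))) = Mul(902, Add(27, -72000)) = Mul(902, -71973) = -64919646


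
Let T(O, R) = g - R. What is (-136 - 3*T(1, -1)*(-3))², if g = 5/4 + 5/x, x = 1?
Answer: 80089/16 ≈ 5005.6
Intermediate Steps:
g = 25/4 (g = 5/4 + 5/1 = 5*(¼) + 5*1 = 5/4 + 5 = 25/4 ≈ 6.2500)
T(O, R) = 25/4 - R
(-136 - 3*T(1, -1)*(-3))² = (-136 - 3*(25/4 - 1*(-1))*(-3))² = (-136 - 3*(25/4 + 1)*(-3))² = (-136 - 3*29/4*(-3))² = (-136 - 87/4*(-3))² = (-136 + 261/4)² = (-283/4)² = 80089/16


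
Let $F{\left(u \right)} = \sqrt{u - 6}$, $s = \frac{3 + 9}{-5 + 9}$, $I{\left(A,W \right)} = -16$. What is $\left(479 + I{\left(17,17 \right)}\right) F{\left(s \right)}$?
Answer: $463 i \sqrt{3} \approx 801.94 i$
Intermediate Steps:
$s = 3$ ($s = \frac{12}{4} = 12 \cdot \frac{1}{4} = 3$)
$F{\left(u \right)} = \sqrt{-6 + u}$
$\left(479 + I{\left(17,17 \right)}\right) F{\left(s \right)} = \left(479 - 16\right) \sqrt{-6 + 3} = 463 \sqrt{-3} = 463 i \sqrt{3}$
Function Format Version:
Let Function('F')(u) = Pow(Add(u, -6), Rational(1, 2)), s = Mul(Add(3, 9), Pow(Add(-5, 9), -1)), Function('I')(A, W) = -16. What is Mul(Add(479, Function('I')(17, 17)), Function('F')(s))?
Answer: Mul(463, I, Pow(3, Rational(1, 2))) ≈ Mul(801.94, I)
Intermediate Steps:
s = 3 (s = Mul(12, Pow(4, -1)) = Mul(12, Rational(1, 4)) = 3)
Function('F')(u) = Pow(Add(-6, u), Rational(1, 2))
Mul(Add(479, Function('I')(17, 17)), Function('F')(s)) = Mul(Add(479, -16), Pow(Add(-6, 3), Rational(1, 2))) = Mul(463, Pow(-3, Rational(1, 2))) = Mul(463, Mul(I, Pow(3, Rational(1, 2)))) = Mul(463, I, Pow(3, Rational(1, 2)))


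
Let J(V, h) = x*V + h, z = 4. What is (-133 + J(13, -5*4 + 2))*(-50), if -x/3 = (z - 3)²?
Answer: 9500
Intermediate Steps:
x = -3 (x = -3*(4 - 3)² = -3*1² = -3*1 = -3)
J(V, h) = h - 3*V (J(V, h) = -3*V + h = h - 3*V)
(-133 + J(13, -5*4 + 2))*(-50) = (-133 + ((-5*4 + 2) - 3*13))*(-50) = (-133 + ((-20 + 2) - 39))*(-50) = (-133 + (-18 - 39))*(-50) = (-133 - 57)*(-50) = -190*(-50) = 9500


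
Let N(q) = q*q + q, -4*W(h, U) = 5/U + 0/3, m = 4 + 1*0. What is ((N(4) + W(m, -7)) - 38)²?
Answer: 249001/784 ≈ 317.60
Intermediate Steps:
m = 4 (m = 4 + 0 = 4)
W(h, U) = -5/(4*U) (W(h, U) = -(5/U + 0/3)/4 = -(5/U + 0*(⅓))/4 = -(5/U + 0)/4 = -5/(4*U))
N(q) = q + q² (N(q) = q² + q = q + q²)
((N(4) + W(m, -7)) - 38)² = ((4*(1 + 4) - 5/4/(-7)) - 38)² = ((4*5 - 5/4*(-⅐)) - 38)² = ((20 + 5/28) - 38)² = (565/28 - 38)² = (-499/28)² = 249001/784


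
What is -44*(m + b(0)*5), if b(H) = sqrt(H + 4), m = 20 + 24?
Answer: -2376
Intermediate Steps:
m = 44
b(H) = sqrt(4 + H)
-44*(m + b(0)*5) = -44*(44 + sqrt(4 + 0)*5) = -44*(44 + sqrt(4)*5) = -44*(44 + 2*5) = -44*(44 + 10) = -44*54 = -2376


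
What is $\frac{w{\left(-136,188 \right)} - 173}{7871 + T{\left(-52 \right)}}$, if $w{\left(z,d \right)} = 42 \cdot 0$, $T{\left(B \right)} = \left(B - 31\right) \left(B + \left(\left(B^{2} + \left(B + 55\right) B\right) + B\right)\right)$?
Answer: $\frac{173}{194981} \approx 0.00088727$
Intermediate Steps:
$T{\left(B \right)} = \left(-31 + B\right) \left(B^{2} + 2 B + B \left(55 + B\right)\right)$ ($T{\left(B \right)} = \left(-31 + B\right) \left(B + \left(\left(B^{2} + \left(55 + B\right) B\right) + B\right)\right) = \left(-31 + B\right) \left(B + \left(\left(B^{2} + B \left(55 + B\right)\right) + B\right)\right) = \left(-31 + B\right) \left(B + \left(B + B^{2} + B \left(55 + B\right)\right)\right) = \left(-31 + B\right) \left(B^{2} + 2 B + B \left(55 + B\right)\right)$)
$w{\left(z,d \right)} = 0$
$\frac{w{\left(-136,188 \right)} - 173}{7871 + T{\left(-52 \right)}} = \frac{0 - 173}{7871 - 52 \left(-1767 - -260 + 2 \left(-52\right)^{2}\right)} = - \frac{173}{7871 - 52 \left(-1767 + 260 + 2 \cdot 2704\right)} = - \frac{173}{7871 - 52 \left(-1767 + 260 + 5408\right)} = - \frac{173}{7871 - 202852} = - \frac{173}{-194981} = \left(-173\right) \left(- \frac{1}{194981}\right) = \frac{173}{194981}$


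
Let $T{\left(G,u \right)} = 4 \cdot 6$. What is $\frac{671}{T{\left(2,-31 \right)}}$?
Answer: $\frac{671}{24} \approx 27.958$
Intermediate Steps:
$T{\left(G,u \right)} = 24$
$\frac{671}{T{\left(2,-31 \right)}} = \frac{671}{24}$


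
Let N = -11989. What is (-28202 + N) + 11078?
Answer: -29113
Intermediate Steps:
(-28202 + N) + 11078 = (-28202 - 11989) + 11078 = -40191 + 11078 = -29113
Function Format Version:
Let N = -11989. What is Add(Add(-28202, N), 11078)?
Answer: -29113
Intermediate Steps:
Add(Add(-28202, N), 11078) = Add(Add(-28202, -11989), 11078) = Add(-40191, 11078) = -29113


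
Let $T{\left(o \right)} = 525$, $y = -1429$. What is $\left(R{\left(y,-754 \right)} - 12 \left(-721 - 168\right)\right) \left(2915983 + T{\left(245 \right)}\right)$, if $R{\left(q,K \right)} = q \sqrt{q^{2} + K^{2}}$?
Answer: $31113307344 - 4167689932 \sqrt{2610557} \approx -6.7027 \cdot 10^{12}$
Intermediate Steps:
$R{\left(q,K \right)} = q \sqrt{K^{2} + q^{2}}$
$\left(R{\left(y,-754 \right)} - 12 \left(-721 - 168\right)\right) \left(2915983 + T{\left(245 \right)}\right) = \left(- 1429 \sqrt{\left(-754\right)^{2} + \left(-1429\right)^{2}} - 12 \left(-721 - 168\right)\right) \left(2915983 + 525\right) = \left(- 1429 \sqrt{568516 + 2042041} - -10668\right) 2916508 = \left(- 1429 \sqrt{2610557} + 10668\right) 2916508 = \left(10668 - 1429 \sqrt{2610557}\right) 2916508 = 31113307344 - 4167689932 \sqrt{2610557}$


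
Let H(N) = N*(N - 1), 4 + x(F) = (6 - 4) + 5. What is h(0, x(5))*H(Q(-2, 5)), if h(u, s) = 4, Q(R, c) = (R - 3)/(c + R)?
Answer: 160/9 ≈ 17.778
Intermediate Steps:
x(F) = 3 (x(F) = -4 + ((6 - 4) + 5) = -4 + (2 + 5) = -4 + 7 = 3)
Q(R, c) = (-3 + R)/(R + c)
H(N) = N*(-1 + N)
h(0, x(5))*H(Q(-2, 5)) = 4*(((-3 - 2)/(-2 + 5))*(-1 + (-3 - 2)/(-2 + 5))) = 4*((-5/3)*(-1 - 5/3)) = 4*(((⅓)*(-5))*(-1 + (⅓)*(-5))) = 4*(-5*(-1 - 5/3)/3) = 4*(-5/3*(-8/3)) = 4*(40/9) = 160/9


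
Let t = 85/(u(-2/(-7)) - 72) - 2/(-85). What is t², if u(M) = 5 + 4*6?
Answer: 50965321/13359025 ≈ 3.8150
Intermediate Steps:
u(M) = 29 (u(M) = 5 + 24 = 29)
t = -7139/3655 (t = 85/(29 - 72) - 2/(-85) = 85/(-43) - 2*(-1/85) = 85*(-1/43) + 2/85 = -85/43 + 2/85 = -7139/3655 ≈ -1.9532)
t² = (-7139/3655)² = 50965321/13359025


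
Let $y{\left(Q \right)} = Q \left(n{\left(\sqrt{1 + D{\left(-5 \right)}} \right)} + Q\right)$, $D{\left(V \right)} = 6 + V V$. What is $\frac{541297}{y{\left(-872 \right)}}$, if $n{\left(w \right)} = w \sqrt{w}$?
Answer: $\frac{6431149657}{9034121792} + \frac{541297 \sqrt{2}}{4517060896} + \frac{541297 \sqrt[4]{2}}{246179818832} + \frac{59001373 \cdot 2^{\frac{3}{4}}}{9034121792} \approx 0.72303$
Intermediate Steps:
$D{\left(V \right)} = 6 + V^{2}$
$n{\left(w \right)} = w^{\frac{3}{2}}$
$y{\left(Q \right)} = Q \left(Q + 8 \cdot 2^{\frac{3}{4}}\right)$ ($y{\left(Q \right)} = Q \left(\left(\sqrt{1 + \left(6 + \left(-5\right)^{2}\right)}\right)^{\frac{3}{2}} + Q\right) = Q \left(\left(\sqrt{1 + \left(6 + 25\right)}\right)^{\frac{3}{2}} + Q\right) = Q \left(\left(\sqrt{1 + 31}\right)^{\frac{3}{2}} + Q\right) = Q \left(\left(\sqrt{32}\right)^{\frac{3}{2}} + Q\right) = Q \left(\left(4 \sqrt{2}\right)^{\frac{3}{2}} + Q\right) = Q \left(8 \cdot 2^{\frac{3}{4}} + Q\right) = Q \left(Q + 8 \cdot 2^{\frac{3}{4}}\right)$)
$\frac{541297}{y{\left(-872 \right)}} = \frac{541297}{\left(-872\right) \left(-872 + 8 \cdot 2^{\frac{3}{4}}\right)} = \frac{541297}{760384 - 6976 \cdot 2^{\frac{3}{4}}}$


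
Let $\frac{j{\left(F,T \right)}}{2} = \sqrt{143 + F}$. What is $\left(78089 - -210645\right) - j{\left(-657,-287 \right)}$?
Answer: $288734 - 2 i \sqrt{514} \approx 2.8873 \cdot 10^{5} - 45.343 i$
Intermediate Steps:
$j{\left(F,T \right)} = 2 \sqrt{143 + F}$
$\left(78089 - -210645\right) - j{\left(-657,-287 \right)} = \left(78089 - -210645\right) - 2 \sqrt{143 - 657} = \left(78089 + 210645\right) - 2 \sqrt{-514} = 288734 - 2 i \sqrt{514}$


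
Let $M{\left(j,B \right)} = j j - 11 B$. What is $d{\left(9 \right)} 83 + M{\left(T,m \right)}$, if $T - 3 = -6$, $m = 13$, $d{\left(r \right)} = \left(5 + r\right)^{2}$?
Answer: $16134$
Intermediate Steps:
$T = -3$ ($T = 3 - 6 = -3$)
$M{\left(j,B \right)} = j^{2} - 11 B$
$d{\left(9 \right)} 83 + M{\left(T,m \right)} = \left(5 + 9\right)^{2} \cdot 83 + \left(\left(-3\right)^{2} - 143\right) = 14^{2} \cdot 83 + \left(9 - 143\right) = 196 \cdot 83 - 134 = 16268 - 134 = 16134$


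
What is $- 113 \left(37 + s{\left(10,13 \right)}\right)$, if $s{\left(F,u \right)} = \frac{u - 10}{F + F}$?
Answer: $- \frac{83959}{20} \approx -4198.0$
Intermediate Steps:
$s{\left(F,u \right)} = \frac{-10 + u}{2 F}$
$- 113 \left(37 + s{\left(10,13 \right)}\right) = - 113 \left(37 + \frac{-10 + 13}{2 \cdot 10}\right) = - 113 \left(37 + \frac{1}{2} \cdot \frac{1}{10} \cdot 3\right) = - 113 \left(37 + \frac{3}{20}\right) = \left(-113\right) \frac{743}{20} = - \frac{83959}{20}$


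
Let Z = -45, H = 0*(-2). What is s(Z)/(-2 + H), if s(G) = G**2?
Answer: -2025/2 ≈ -1012.5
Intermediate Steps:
H = 0
s(Z)/(-2 + H) = (-45)**2/(-2 + 0) = 2025/(-2) = -1/2*2025 = -2025/2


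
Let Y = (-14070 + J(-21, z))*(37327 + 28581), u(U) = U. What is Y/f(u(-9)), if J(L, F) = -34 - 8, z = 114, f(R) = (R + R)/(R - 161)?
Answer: -8784218240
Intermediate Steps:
f(R) = 2*R/(-161 + R) (f(R) = (2*R)/(-161 + R) = 2*R/(-161 + R))
J(L, F) = -42
Y = -930093696 (Y = (-14070 - 42)*(37327 + 28581) = -14112*65908 = -930093696)
Y/f(u(-9)) = -930093696/(2*(-9)/(-161 - 9)) = -930093696/(2*(-9)/(-170)) = -930093696/(2*(-9)*(-1/170)) = -930093696/9/85 = -930093696*85/9 = -8784218240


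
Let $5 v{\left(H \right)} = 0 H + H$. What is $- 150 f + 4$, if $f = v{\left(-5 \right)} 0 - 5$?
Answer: $754$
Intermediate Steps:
$v{\left(H \right)} = \frac{H}{5}$ ($v{\left(H \right)} = \frac{0 H + H}{5} = \frac{0 + H}{5} = \frac{H}{5}$)
$f = -5$ ($f = \frac{1}{5} \left(-5\right) 0 - 5 = \left(-1\right) 0 - 5 = 0 - 5 = -5$)
$- 150 f + 4 = \left(-150\right) \left(-5\right) + 4 = 750 + 4 = 754$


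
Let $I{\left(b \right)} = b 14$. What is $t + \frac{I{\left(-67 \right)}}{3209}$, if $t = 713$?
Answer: $\frac{2287079}{3209} \approx 712.71$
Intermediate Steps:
$I{\left(b \right)} = 14 b$
$t + \frac{I{\left(-67 \right)}}{3209} = 713 + \frac{14 \left(-67\right)}{3209} = 713 - \frac{938}{3209} = \frac{2287079}{3209}$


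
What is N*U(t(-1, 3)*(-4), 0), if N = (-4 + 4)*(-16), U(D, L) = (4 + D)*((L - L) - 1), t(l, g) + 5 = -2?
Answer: 0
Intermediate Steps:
t(l, g) = -7 (t(l, g) = -5 - 2 = -7)
U(D, L) = -4 - D (U(D, L) = (4 + D)*(0 - 1) = (4 + D)*(-1) = -4 - D)
N = 0 (N = 0*(-16) = 0)
N*U(t(-1, 3)*(-4), 0) = 0*(-4 - (-7)*(-4)) = 0*(-4 - 1*28) = 0*(-4 - 28) = 0*(-32) = 0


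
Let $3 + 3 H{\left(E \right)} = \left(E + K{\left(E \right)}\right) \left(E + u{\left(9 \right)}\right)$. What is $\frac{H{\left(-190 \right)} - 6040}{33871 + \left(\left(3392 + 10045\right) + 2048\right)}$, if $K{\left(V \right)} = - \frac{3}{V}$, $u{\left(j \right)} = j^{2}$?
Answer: $\frac{491203}{28132920} \approx 0.01746$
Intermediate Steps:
$H{\left(E \right)} = -1 + \frac{\left(81 + E\right) \left(E - \frac{3}{E}\right)}{3}$ ($H{\left(E \right)} = -1 + \frac{\left(E - \frac{3}{E}\right) \left(E + 9^{2}\right)}{3} = -1 + \frac{\left(E - \frac{3}{E}\right) \left(E + 81\right)}{3} = -1 + \frac{\left(E - \frac{3}{E}\right) \left(81 + E\right)}{3} = -1 + \frac{\left(81 + E\right) \left(E - \frac{3}{E}\right)}{3}$)
$\frac{H{\left(-190 \right)} - 6040}{33871 + \left(\left(3392 + 10045\right) + 2048\right)} = \frac{\left(-2 - \frac{81}{-190} + 27 \left(-190\right) + \frac{\left(-190\right)^{2}}{3}\right) - 6040}{33871 + \left(\left(3392 + 10045\right) + 2048\right)} = \frac{\left(-2 - - \frac{81}{190} - 5130 + \frac{1}{3} \cdot 36100\right) - 6040}{33871 + \left(13437 + 2048\right)} = \frac{\left(-2 + \frac{81}{190} - 5130 + \frac{36100}{3}\right) - 6040}{33871 + 15485} = \frac{\frac{3934003}{570} - 6040}{49356} = \frac{491203}{570} \cdot \frac{1}{49356} = \frac{491203}{28132920}$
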